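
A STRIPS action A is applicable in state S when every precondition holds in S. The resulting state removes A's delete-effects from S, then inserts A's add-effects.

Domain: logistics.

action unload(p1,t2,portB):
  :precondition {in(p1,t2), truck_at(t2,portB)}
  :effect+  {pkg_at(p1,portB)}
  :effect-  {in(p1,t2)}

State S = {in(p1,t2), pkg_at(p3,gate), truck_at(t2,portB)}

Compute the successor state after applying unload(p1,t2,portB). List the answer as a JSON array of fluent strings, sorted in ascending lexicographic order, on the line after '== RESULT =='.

Compute (S \ del) ∪ add:
  pre ⊆ S: {in(p1,t2), truck_at(t2,portB)} ⊆ S  — applicable
  S \ del = {pkg_at(p3,gate), truck_at(t2,portB)}
  ∪ add   = {pkg_at(p1,portB), pkg_at(p3,gate), truck_at(t2,portB)}

== RESULT ==
["pkg_at(p1,portB)", "pkg_at(p3,gate)", "truck_at(t2,portB)"]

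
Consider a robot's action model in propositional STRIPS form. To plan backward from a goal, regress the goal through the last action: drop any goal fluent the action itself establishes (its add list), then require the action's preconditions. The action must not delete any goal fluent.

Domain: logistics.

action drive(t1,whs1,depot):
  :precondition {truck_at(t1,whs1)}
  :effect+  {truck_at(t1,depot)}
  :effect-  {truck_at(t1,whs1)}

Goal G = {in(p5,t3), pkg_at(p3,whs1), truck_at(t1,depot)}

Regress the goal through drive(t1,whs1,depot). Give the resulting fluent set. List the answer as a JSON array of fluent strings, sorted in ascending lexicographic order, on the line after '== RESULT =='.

Regress:
  G ∩ del = {}  (empty — regression defined)
  G \ add = {in(p5,t3), pkg_at(p3,whs1), truck_at(t1,depot)} \ {truck_at(t1,depot)} = {in(p5,t3), pkg_at(p3,whs1)}
  ∪ pre   = {in(p5,t3), pkg_at(p3,whs1)} ∪ {truck_at(t1,whs1)}
          = {in(p5,t3), pkg_at(p3,whs1), truck_at(t1,whs1)}

== RESULT ==
["in(p5,t3)", "pkg_at(p3,whs1)", "truck_at(t1,whs1)"]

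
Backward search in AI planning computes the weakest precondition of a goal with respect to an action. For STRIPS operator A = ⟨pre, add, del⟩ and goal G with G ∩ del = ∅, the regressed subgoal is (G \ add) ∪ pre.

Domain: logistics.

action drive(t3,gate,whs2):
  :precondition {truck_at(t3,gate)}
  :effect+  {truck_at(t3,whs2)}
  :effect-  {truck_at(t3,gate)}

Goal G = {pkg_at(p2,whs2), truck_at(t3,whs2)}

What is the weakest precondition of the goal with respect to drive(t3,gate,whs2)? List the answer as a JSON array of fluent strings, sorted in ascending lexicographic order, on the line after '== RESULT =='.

Regress:
  G ∩ del = {}  (empty — regression defined)
  G \ add = {pkg_at(p2,whs2), truck_at(t3,whs2)} \ {truck_at(t3,whs2)} = {pkg_at(p2,whs2)}
  ∪ pre   = {pkg_at(p2,whs2)} ∪ {truck_at(t3,gate)}
          = {pkg_at(p2,whs2), truck_at(t3,gate)}

== RESULT ==
["pkg_at(p2,whs2)", "truck_at(t3,gate)"]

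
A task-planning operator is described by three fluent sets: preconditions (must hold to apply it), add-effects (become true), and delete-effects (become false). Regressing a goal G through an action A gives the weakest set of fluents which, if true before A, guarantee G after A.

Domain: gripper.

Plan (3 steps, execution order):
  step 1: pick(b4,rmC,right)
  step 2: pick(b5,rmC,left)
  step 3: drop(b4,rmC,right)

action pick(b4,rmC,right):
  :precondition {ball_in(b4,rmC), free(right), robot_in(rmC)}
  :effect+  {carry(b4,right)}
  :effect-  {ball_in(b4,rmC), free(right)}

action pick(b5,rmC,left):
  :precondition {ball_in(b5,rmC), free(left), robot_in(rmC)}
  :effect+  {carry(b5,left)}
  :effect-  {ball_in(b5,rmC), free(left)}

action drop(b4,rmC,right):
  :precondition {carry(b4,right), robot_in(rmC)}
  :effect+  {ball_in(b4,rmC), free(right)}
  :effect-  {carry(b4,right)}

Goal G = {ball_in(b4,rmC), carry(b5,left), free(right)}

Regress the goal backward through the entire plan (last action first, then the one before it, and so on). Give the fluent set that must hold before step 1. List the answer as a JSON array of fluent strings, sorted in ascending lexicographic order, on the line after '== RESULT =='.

Work backward from the goal:
  through step 3 (drop(b4,rmC,right)): drop {ball_in(b4,rmC), free(right)}, keep {carry(b5,left)}, require {carry(b4,right), robot_in(rmC)}
    → {carry(b4,right), carry(b5,left), robot_in(rmC)}
  through step 2 (pick(b5,rmC,left)): drop {carry(b5,left)}, keep {carry(b4,right), robot_in(rmC)}, require {ball_in(b5,rmC), free(left), robot_in(rmC)}
    → {ball_in(b5,rmC), carry(b4,right), free(left), robot_in(rmC)}
  through step 1 (pick(b4,rmC,right)): drop {carry(b4,right)}, keep {ball_in(b5,rmC), free(left), robot_in(rmC)}, require {ball_in(b4,rmC), free(right), robot_in(rmC)}
    → {ball_in(b4,rmC), ball_in(b5,rmC), free(left), free(right), robot_in(rmC)}

== RESULT ==
["ball_in(b4,rmC)", "ball_in(b5,rmC)", "free(left)", "free(right)", "robot_in(rmC)"]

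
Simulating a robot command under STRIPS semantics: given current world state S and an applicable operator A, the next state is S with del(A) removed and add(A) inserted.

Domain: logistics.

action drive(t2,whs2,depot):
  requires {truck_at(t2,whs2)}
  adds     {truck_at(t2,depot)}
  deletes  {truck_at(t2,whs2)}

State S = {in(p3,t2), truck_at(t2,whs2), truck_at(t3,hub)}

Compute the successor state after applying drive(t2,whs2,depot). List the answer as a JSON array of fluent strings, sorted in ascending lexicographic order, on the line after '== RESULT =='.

Progress:
  pre ⊆ S: {truck_at(t2,whs2)} ⊆ S  — applicable
  S \ del = {in(p3,t2), truck_at(t3,hub)}
  ∪ add   = {in(p3,t2), truck_at(t2,depot), truck_at(t3,hub)}

== RESULT ==
["in(p3,t2)", "truck_at(t2,depot)", "truck_at(t3,hub)"]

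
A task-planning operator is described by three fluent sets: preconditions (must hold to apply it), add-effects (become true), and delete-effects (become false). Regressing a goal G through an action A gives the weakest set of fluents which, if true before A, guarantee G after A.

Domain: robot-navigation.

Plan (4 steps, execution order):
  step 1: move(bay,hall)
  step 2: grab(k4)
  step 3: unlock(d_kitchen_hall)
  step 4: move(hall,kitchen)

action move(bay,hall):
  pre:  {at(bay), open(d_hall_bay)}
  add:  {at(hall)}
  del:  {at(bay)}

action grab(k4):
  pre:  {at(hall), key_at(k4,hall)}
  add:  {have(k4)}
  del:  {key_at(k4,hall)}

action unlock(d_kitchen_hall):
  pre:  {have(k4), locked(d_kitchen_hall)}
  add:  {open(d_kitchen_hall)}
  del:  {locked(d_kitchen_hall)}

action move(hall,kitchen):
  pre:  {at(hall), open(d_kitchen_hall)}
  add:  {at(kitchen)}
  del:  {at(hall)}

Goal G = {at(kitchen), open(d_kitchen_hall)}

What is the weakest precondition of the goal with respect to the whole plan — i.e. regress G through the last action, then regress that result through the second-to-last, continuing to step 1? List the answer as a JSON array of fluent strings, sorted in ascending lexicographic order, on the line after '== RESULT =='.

Work backward from the goal:
  through step 4 (move(hall,kitchen)): drop {at(kitchen)}, keep {open(d_kitchen_hall)}, require {at(hall), open(d_kitchen_hall)}
    → {at(hall), open(d_kitchen_hall)}
  through step 3 (unlock(d_kitchen_hall)): drop {open(d_kitchen_hall)}, keep {at(hall)}, require {have(k4), locked(d_kitchen_hall)}
    → {at(hall), have(k4), locked(d_kitchen_hall)}
  through step 2 (grab(k4)): drop {have(k4)}, keep {at(hall), locked(d_kitchen_hall)}, require {at(hall), key_at(k4,hall)}
    → {at(hall), key_at(k4,hall), locked(d_kitchen_hall)}
  through step 1 (move(bay,hall)): drop {at(hall)}, keep {key_at(k4,hall), locked(d_kitchen_hall)}, require {at(bay), open(d_hall_bay)}
    → {at(bay), key_at(k4,hall), locked(d_kitchen_hall), open(d_hall_bay)}

== RESULT ==
["at(bay)", "key_at(k4,hall)", "locked(d_kitchen_hall)", "open(d_hall_bay)"]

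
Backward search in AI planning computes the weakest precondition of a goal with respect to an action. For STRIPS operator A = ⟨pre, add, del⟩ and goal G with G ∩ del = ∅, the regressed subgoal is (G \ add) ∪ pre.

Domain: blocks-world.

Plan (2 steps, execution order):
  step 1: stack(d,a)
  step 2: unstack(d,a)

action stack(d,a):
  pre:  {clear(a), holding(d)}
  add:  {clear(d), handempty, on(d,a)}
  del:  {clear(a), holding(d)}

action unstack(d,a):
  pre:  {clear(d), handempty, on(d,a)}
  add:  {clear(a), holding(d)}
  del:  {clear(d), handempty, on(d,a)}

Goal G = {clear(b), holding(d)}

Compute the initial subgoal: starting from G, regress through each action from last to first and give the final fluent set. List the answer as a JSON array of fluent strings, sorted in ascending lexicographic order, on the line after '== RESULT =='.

Regress step by step:
  through step 2 (unstack(d,a)): drop {holding(d)}, keep {clear(b)}, require {clear(d), handempty, on(d,a)}
    → {clear(b), clear(d), handempty, on(d,a)}
  through step 1 (stack(d,a)): drop {clear(d), handempty, on(d,a)}, keep {clear(b)}, require {clear(a), holding(d)}
    → {clear(a), clear(b), holding(d)}

== RESULT ==
["clear(a)", "clear(b)", "holding(d)"]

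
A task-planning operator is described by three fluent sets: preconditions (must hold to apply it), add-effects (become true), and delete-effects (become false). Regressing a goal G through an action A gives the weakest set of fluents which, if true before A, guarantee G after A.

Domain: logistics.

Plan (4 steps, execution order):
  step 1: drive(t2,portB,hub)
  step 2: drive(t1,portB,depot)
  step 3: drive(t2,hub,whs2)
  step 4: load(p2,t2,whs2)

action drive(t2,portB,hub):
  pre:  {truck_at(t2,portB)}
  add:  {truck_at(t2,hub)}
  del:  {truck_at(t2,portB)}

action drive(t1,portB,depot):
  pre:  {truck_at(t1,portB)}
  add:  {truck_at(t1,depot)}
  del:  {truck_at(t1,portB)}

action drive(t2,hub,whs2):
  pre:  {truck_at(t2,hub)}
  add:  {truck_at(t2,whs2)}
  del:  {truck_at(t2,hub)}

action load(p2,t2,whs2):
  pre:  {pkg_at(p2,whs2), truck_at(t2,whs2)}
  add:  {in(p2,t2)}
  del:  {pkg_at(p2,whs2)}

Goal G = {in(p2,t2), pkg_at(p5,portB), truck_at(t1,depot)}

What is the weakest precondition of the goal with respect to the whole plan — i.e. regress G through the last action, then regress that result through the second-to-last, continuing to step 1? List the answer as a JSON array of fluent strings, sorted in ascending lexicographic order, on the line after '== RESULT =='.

Work backward from the goal:
  through step 4 (load(p2,t2,whs2)): drop {in(p2,t2)}, keep {pkg_at(p5,portB), truck_at(t1,depot)}, require {pkg_at(p2,whs2), truck_at(t2,whs2)}
    → {pkg_at(p2,whs2), pkg_at(p5,portB), truck_at(t1,depot), truck_at(t2,whs2)}
  through step 3 (drive(t2,hub,whs2)): drop {truck_at(t2,whs2)}, keep {pkg_at(p2,whs2), pkg_at(p5,portB), truck_at(t1,depot)}, require {truck_at(t2,hub)}
    → {pkg_at(p2,whs2), pkg_at(p5,portB), truck_at(t1,depot), truck_at(t2,hub)}
  through step 2 (drive(t1,portB,depot)): drop {truck_at(t1,depot)}, keep {pkg_at(p2,whs2), pkg_at(p5,portB), truck_at(t2,hub)}, require {truck_at(t1,portB)}
    → {pkg_at(p2,whs2), pkg_at(p5,portB), truck_at(t1,portB), truck_at(t2,hub)}
  through step 1 (drive(t2,portB,hub)): drop {truck_at(t2,hub)}, keep {pkg_at(p2,whs2), pkg_at(p5,portB), truck_at(t1,portB)}, require {truck_at(t2,portB)}
    → {pkg_at(p2,whs2), pkg_at(p5,portB), truck_at(t1,portB), truck_at(t2,portB)}

== RESULT ==
["pkg_at(p2,whs2)", "pkg_at(p5,portB)", "truck_at(t1,portB)", "truck_at(t2,portB)"]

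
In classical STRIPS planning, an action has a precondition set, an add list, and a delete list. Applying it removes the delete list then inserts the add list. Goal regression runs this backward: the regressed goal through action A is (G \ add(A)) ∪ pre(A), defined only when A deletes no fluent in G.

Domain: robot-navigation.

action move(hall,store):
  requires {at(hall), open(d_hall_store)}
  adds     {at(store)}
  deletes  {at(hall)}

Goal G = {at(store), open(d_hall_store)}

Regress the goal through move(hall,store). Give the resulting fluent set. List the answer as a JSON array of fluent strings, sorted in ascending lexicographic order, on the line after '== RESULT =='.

Regress:
  G ∩ del = {}  (empty — regression defined)
  G \ add = {at(store), open(d_hall_store)} \ {at(store)} = {open(d_hall_store)}
  ∪ pre   = {open(d_hall_store)} ∪ {at(hall), open(d_hall_store)}
          = {at(hall), open(d_hall_store)}

== RESULT ==
["at(hall)", "open(d_hall_store)"]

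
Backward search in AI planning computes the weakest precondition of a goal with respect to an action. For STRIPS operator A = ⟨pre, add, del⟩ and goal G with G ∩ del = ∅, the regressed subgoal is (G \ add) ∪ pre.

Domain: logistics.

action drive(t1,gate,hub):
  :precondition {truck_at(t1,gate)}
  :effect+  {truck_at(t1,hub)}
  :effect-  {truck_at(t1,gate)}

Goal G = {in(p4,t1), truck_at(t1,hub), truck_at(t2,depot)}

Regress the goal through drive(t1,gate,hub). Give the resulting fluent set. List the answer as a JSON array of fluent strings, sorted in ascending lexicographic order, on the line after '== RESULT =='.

Compute (G \ add) ∪ pre:
  G ∩ del = {}  (empty — regression defined)
  G \ add = {in(p4,t1), truck_at(t1,hub), truck_at(t2,depot)} \ {truck_at(t1,hub)} = {in(p4,t1), truck_at(t2,depot)}
  ∪ pre   = {in(p4,t1), truck_at(t2,depot)} ∪ {truck_at(t1,gate)}
          = {in(p4,t1), truck_at(t1,gate), truck_at(t2,depot)}

== RESULT ==
["in(p4,t1)", "truck_at(t1,gate)", "truck_at(t2,depot)"]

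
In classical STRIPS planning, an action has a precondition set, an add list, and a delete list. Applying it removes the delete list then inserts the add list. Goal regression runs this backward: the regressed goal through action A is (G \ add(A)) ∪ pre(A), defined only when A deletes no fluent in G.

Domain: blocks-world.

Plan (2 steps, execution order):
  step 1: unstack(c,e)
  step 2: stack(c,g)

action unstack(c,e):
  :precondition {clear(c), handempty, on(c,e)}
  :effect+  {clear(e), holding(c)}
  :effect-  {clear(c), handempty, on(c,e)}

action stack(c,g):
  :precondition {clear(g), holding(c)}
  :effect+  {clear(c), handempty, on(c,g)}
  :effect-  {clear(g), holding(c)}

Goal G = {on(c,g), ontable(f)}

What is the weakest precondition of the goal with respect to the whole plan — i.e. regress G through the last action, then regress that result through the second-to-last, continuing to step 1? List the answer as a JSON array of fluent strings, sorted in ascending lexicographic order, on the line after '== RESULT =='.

Work backward from the goal:
  through step 2 (stack(c,g)): drop {on(c,g)}, keep {ontable(f)}, require {clear(g), holding(c)}
    → {clear(g), holding(c), ontable(f)}
  through step 1 (unstack(c,e)): drop {holding(c)}, keep {clear(g), ontable(f)}, require {clear(c), handempty, on(c,e)}
    → {clear(c), clear(g), handempty, on(c,e), ontable(f)}

== RESULT ==
["clear(c)", "clear(g)", "handempty", "on(c,e)", "ontable(f)"]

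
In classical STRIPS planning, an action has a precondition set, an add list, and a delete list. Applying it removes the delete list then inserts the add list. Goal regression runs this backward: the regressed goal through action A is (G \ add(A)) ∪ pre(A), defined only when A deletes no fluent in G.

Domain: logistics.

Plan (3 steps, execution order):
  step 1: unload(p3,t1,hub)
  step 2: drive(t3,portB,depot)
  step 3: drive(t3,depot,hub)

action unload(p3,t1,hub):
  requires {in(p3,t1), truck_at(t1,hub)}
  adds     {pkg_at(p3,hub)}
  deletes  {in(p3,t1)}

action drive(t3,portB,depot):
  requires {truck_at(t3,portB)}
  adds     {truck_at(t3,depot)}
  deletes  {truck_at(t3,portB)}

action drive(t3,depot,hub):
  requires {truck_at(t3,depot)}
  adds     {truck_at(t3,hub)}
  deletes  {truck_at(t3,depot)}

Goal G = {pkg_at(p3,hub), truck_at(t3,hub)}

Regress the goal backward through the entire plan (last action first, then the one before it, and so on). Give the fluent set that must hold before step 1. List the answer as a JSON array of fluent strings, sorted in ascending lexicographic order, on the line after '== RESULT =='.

Regress step by step:
  through step 3 (drive(t3,depot,hub)): drop {truck_at(t3,hub)}, keep {pkg_at(p3,hub)}, require {truck_at(t3,depot)}
    → {pkg_at(p3,hub), truck_at(t3,depot)}
  through step 2 (drive(t3,portB,depot)): drop {truck_at(t3,depot)}, keep {pkg_at(p3,hub)}, require {truck_at(t3,portB)}
    → {pkg_at(p3,hub), truck_at(t3,portB)}
  through step 1 (unload(p3,t1,hub)): drop {pkg_at(p3,hub)}, keep {truck_at(t3,portB)}, require {in(p3,t1), truck_at(t1,hub)}
    → {in(p3,t1), truck_at(t1,hub), truck_at(t3,portB)}

== RESULT ==
["in(p3,t1)", "truck_at(t1,hub)", "truck_at(t3,portB)"]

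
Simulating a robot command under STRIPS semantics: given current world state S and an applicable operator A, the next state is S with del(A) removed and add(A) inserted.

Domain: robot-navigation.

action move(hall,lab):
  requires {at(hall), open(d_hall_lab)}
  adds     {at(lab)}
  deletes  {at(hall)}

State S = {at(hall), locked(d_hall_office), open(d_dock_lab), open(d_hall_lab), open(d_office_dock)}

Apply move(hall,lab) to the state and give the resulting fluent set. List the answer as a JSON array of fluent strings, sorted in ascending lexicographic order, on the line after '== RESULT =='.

Compute (S \ del) ∪ add:
  pre ⊆ S: {at(hall), open(d_hall_lab)} ⊆ S  — applicable
  S \ del = {locked(d_hall_office), open(d_dock_lab), open(d_hall_lab), open(d_office_dock)}
  ∪ add   = {at(lab), locked(d_hall_office), open(d_dock_lab), open(d_hall_lab), open(d_office_dock)}

== RESULT ==
["at(lab)", "locked(d_hall_office)", "open(d_dock_lab)", "open(d_hall_lab)", "open(d_office_dock)"]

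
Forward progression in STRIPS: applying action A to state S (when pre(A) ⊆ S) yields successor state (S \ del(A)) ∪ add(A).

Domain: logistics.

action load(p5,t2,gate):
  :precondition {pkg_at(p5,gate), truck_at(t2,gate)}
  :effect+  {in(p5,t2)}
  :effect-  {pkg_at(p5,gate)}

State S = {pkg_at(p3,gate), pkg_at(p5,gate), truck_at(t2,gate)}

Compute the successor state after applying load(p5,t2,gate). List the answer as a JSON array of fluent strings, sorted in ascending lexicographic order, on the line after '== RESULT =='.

Compute (S \ del) ∪ add:
  pre ⊆ S: {pkg_at(p5,gate), truck_at(t2,gate)} ⊆ S  — applicable
  S \ del = {pkg_at(p3,gate), truck_at(t2,gate)}
  ∪ add   = {in(p5,t2), pkg_at(p3,gate), truck_at(t2,gate)}

== RESULT ==
["in(p5,t2)", "pkg_at(p3,gate)", "truck_at(t2,gate)"]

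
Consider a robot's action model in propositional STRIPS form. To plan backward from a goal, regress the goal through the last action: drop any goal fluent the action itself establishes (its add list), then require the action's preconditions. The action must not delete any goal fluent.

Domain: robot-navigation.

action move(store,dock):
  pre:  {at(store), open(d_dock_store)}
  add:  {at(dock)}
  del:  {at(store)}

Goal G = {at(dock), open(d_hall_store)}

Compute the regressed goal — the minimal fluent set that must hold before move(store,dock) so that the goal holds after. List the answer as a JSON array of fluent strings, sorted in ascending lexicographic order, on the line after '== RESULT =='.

Regress:
  G ∩ del = {}  (empty — regression defined)
  G \ add = {at(dock), open(d_hall_store)} \ {at(dock)} = {open(d_hall_store)}
  ∪ pre   = {open(d_hall_store)} ∪ {at(store), open(d_dock_store)}
          = {at(store), open(d_dock_store), open(d_hall_store)}

== RESULT ==
["at(store)", "open(d_dock_store)", "open(d_hall_store)"]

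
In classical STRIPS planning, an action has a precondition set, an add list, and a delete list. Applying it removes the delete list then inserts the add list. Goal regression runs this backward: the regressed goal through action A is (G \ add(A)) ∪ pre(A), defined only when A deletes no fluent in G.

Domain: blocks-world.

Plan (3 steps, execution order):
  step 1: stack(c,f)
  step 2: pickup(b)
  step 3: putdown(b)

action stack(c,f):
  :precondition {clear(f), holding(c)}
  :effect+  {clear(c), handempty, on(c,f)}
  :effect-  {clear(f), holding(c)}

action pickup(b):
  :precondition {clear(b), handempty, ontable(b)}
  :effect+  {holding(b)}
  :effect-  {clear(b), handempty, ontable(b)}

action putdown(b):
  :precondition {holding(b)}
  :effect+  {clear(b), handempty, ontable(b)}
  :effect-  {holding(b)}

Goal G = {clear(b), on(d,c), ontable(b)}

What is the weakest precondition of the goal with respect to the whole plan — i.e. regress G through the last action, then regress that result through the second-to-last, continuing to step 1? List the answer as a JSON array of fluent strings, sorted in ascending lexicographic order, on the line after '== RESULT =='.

Work backward from the goal:
  through step 3 (putdown(b)): drop {clear(b), ontable(b)}, keep {on(d,c)}, require {holding(b)}
    → {holding(b), on(d,c)}
  through step 2 (pickup(b)): drop {holding(b)}, keep {on(d,c)}, require {clear(b), handempty, ontable(b)}
    → {clear(b), handempty, on(d,c), ontable(b)}
  through step 1 (stack(c,f)): drop {handempty}, keep {clear(b), on(d,c), ontable(b)}, require {clear(f), holding(c)}
    → {clear(b), clear(f), holding(c), on(d,c), ontable(b)}

== RESULT ==
["clear(b)", "clear(f)", "holding(c)", "on(d,c)", "ontable(b)"]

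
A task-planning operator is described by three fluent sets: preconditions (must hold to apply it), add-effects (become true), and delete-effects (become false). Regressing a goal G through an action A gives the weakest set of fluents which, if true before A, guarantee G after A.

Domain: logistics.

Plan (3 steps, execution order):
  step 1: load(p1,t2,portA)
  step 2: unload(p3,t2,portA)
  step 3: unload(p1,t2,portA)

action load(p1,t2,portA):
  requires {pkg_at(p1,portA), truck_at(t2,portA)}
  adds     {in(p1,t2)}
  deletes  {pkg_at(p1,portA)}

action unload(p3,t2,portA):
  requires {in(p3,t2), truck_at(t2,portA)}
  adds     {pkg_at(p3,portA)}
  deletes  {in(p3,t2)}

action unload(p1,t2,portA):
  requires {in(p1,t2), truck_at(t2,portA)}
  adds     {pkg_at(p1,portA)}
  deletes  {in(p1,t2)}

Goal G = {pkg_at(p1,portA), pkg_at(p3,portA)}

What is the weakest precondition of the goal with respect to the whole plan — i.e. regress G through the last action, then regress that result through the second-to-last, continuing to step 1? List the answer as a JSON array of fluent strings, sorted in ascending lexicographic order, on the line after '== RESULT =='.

Regress step by step:
  through step 3 (unload(p1,t2,portA)): drop {pkg_at(p1,portA)}, keep {pkg_at(p3,portA)}, require {in(p1,t2), truck_at(t2,portA)}
    → {in(p1,t2), pkg_at(p3,portA), truck_at(t2,portA)}
  through step 2 (unload(p3,t2,portA)): drop {pkg_at(p3,portA)}, keep {in(p1,t2), truck_at(t2,portA)}, require {in(p3,t2), truck_at(t2,portA)}
    → {in(p1,t2), in(p3,t2), truck_at(t2,portA)}
  through step 1 (load(p1,t2,portA)): drop {in(p1,t2)}, keep {in(p3,t2), truck_at(t2,portA)}, require {pkg_at(p1,portA), truck_at(t2,portA)}
    → {in(p3,t2), pkg_at(p1,portA), truck_at(t2,portA)}

== RESULT ==
["in(p3,t2)", "pkg_at(p1,portA)", "truck_at(t2,portA)"]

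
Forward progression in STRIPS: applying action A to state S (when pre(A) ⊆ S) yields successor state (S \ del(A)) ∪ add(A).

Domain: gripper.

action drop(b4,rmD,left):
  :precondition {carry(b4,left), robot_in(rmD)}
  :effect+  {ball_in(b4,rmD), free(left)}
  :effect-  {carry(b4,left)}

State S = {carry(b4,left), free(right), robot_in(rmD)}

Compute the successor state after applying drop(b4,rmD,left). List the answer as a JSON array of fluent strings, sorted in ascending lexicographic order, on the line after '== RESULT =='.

Compute (S \ del) ∪ add:
  pre ⊆ S: {carry(b4,left), robot_in(rmD)} ⊆ S  — applicable
  S \ del = {free(right), robot_in(rmD)}
  ∪ add   = {ball_in(b4,rmD), free(left), free(right), robot_in(rmD)}

== RESULT ==
["ball_in(b4,rmD)", "free(left)", "free(right)", "robot_in(rmD)"]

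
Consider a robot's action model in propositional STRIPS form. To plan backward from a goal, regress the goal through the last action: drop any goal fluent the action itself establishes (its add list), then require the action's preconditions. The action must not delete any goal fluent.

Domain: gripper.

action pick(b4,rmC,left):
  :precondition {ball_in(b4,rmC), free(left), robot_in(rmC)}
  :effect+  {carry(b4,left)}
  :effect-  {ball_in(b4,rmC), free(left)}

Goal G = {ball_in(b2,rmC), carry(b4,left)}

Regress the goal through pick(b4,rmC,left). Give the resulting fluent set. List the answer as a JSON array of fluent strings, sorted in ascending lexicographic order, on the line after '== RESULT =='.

Regress:
  G ∩ del = {}  (empty — regression defined)
  G \ add = {ball_in(b2,rmC), carry(b4,left)} \ {carry(b4,left)} = {ball_in(b2,rmC)}
  ∪ pre   = {ball_in(b2,rmC)} ∪ {ball_in(b4,rmC), free(left), robot_in(rmC)}
          = {ball_in(b2,rmC), ball_in(b4,rmC), free(left), robot_in(rmC)}

== RESULT ==
["ball_in(b2,rmC)", "ball_in(b4,rmC)", "free(left)", "robot_in(rmC)"]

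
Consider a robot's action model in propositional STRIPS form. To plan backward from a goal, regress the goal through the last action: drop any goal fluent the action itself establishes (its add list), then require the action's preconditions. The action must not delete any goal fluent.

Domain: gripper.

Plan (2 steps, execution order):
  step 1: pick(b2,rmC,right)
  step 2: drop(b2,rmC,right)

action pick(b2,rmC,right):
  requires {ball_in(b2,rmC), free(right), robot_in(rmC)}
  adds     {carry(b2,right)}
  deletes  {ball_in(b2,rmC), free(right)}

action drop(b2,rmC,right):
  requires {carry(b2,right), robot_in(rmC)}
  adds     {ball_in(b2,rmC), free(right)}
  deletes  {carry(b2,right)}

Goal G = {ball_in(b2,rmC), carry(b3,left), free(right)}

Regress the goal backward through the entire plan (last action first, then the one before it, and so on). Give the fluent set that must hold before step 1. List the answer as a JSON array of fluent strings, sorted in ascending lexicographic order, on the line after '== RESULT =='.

Work backward from the goal:
  through step 2 (drop(b2,rmC,right)): drop {ball_in(b2,rmC), free(right)}, keep {carry(b3,left)}, require {carry(b2,right), robot_in(rmC)}
    → {carry(b2,right), carry(b3,left), robot_in(rmC)}
  through step 1 (pick(b2,rmC,right)): drop {carry(b2,right)}, keep {carry(b3,left), robot_in(rmC)}, require {ball_in(b2,rmC), free(right), robot_in(rmC)}
    → {ball_in(b2,rmC), carry(b3,left), free(right), robot_in(rmC)}

== RESULT ==
["ball_in(b2,rmC)", "carry(b3,left)", "free(right)", "robot_in(rmC)"]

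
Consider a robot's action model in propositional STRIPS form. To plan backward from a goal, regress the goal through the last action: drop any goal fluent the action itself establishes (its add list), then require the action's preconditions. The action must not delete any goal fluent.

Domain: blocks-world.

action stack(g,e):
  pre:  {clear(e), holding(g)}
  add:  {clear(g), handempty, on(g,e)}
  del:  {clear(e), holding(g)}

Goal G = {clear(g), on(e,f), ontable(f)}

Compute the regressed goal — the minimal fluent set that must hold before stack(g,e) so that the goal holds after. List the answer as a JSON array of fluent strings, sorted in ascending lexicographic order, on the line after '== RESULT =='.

Regress:
  G ∩ del = {}  (empty — regression defined)
  G \ add = {clear(g), on(e,f), ontable(f)} \ {clear(g), handempty, on(g,e)} = {on(e,f), ontable(f)}
  ∪ pre   = {on(e,f), ontable(f)} ∪ {clear(e), holding(g)}
          = {clear(e), holding(g), on(e,f), ontable(f)}

== RESULT ==
["clear(e)", "holding(g)", "on(e,f)", "ontable(f)"]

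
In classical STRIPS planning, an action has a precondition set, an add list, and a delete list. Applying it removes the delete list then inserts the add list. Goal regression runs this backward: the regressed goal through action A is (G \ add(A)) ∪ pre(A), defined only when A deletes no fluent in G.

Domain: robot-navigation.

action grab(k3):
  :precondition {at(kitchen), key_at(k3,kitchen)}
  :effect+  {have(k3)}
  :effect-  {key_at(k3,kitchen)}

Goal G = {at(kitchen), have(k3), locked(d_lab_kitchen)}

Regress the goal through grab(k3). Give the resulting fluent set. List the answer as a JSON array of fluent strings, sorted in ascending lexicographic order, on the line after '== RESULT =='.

Regress:
  G ∩ del = {}  (empty — regression defined)
  G \ add = {at(kitchen), have(k3), locked(d_lab_kitchen)} \ {have(k3)} = {at(kitchen), locked(d_lab_kitchen)}
  ∪ pre   = {at(kitchen), locked(d_lab_kitchen)} ∪ {at(kitchen), key_at(k3,kitchen)}
          = {at(kitchen), key_at(k3,kitchen), locked(d_lab_kitchen)}

== RESULT ==
["at(kitchen)", "key_at(k3,kitchen)", "locked(d_lab_kitchen)"]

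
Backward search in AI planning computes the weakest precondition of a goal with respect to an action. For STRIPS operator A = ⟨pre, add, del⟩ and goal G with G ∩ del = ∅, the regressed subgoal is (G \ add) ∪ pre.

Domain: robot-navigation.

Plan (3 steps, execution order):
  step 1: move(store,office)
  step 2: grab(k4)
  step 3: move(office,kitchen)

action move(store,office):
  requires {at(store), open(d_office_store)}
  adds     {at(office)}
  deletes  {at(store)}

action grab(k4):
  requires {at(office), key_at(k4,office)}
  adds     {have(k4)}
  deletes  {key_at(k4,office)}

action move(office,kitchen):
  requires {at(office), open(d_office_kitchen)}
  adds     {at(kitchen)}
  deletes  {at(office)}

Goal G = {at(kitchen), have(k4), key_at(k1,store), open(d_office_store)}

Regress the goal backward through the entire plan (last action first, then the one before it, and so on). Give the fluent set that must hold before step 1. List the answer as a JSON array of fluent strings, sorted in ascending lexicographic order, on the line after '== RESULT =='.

Work backward from the goal:
  through step 3 (move(office,kitchen)): drop {at(kitchen)}, keep {have(k4), key_at(k1,store), open(d_office_store)}, require {at(office), open(d_office_kitchen)}
    → {at(office), have(k4), key_at(k1,store), open(d_office_kitchen), open(d_office_store)}
  through step 2 (grab(k4)): drop {have(k4)}, keep {at(office), key_at(k1,store), open(d_office_kitchen), open(d_office_store)}, require {at(office), key_at(k4,office)}
    → {at(office), key_at(k1,store), key_at(k4,office), open(d_office_kitchen), open(d_office_store)}
  through step 1 (move(store,office)): drop {at(office)}, keep {key_at(k1,store), key_at(k4,office), open(d_office_kitchen), open(d_office_store)}, require {at(store), open(d_office_store)}
    → {at(store), key_at(k1,store), key_at(k4,office), open(d_office_kitchen), open(d_office_store)}

== RESULT ==
["at(store)", "key_at(k1,store)", "key_at(k4,office)", "open(d_office_kitchen)", "open(d_office_store)"]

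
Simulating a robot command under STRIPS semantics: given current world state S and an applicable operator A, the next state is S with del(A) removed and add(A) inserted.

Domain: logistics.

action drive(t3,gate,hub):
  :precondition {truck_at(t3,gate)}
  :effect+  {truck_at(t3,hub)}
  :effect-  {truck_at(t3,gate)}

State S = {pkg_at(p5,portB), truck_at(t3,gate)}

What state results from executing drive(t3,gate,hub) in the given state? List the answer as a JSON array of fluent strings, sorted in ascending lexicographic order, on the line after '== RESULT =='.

Compute (S \ del) ∪ add:
  pre ⊆ S: {truck_at(t3,gate)} ⊆ S  — applicable
  S \ del = {pkg_at(p5,portB)}
  ∪ add   = {pkg_at(p5,portB), truck_at(t3,hub)}

== RESULT ==
["pkg_at(p5,portB)", "truck_at(t3,hub)"]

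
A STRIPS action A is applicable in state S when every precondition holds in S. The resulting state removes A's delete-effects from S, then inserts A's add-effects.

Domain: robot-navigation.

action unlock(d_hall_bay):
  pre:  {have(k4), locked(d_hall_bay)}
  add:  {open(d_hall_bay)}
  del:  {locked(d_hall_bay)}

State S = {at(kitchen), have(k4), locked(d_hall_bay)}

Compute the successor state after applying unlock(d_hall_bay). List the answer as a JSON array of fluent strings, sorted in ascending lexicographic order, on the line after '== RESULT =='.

Progress:
  pre ⊆ S: {have(k4), locked(d_hall_bay)} ⊆ S  — applicable
  S \ del = {at(kitchen), have(k4)}
  ∪ add   = {at(kitchen), have(k4), open(d_hall_bay)}

== RESULT ==
["at(kitchen)", "have(k4)", "open(d_hall_bay)"]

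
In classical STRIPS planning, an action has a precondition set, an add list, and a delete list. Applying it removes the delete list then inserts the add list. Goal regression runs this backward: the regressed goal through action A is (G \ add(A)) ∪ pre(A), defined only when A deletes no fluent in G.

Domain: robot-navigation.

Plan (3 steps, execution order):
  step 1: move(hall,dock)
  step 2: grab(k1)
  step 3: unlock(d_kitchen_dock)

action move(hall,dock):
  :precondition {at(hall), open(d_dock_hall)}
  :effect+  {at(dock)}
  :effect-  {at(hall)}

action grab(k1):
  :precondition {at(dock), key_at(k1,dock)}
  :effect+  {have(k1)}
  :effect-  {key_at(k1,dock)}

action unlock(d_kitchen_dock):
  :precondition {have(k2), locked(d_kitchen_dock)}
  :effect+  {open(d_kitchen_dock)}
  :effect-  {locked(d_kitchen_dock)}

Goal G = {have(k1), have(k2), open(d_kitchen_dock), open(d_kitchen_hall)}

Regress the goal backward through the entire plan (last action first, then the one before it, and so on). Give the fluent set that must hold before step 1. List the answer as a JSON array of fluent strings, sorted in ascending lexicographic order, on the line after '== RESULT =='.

Work backward from the goal:
  through step 3 (unlock(d_kitchen_dock)): drop {open(d_kitchen_dock)}, keep {have(k1), have(k2), open(d_kitchen_hall)}, require {have(k2), locked(d_kitchen_dock)}
    → {have(k1), have(k2), locked(d_kitchen_dock), open(d_kitchen_hall)}
  through step 2 (grab(k1)): drop {have(k1)}, keep {have(k2), locked(d_kitchen_dock), open(d_kitchen_hall)}, require {at(dock), key_at(k1,dock)}
    → {at(dock), have(k2), key_at(k1,dock), locked(d_kitchen_dock), open(d_kitchen_hall)}
  through step 1 (move(hall,dock)): drop {at(dock)}, keep {have(k2), key_at(k1,dock), locked(d_kitchen_dock), open(d_kitchen_hall)}, require {at(hall), open(d_dock_hall)}
    → {at(hall), have(k2), key_at(k1,dock), locked(d_kitchen_dock), open(d_dock_hall), open(d_kitchen_hall)}

== RESULT ==
["at(hall)", "have(k2)", "key_at(k1,dock)", "locked(d_kitchen_dock)", "open(d_dock_hall)", "open(d_kitchen_hall)"]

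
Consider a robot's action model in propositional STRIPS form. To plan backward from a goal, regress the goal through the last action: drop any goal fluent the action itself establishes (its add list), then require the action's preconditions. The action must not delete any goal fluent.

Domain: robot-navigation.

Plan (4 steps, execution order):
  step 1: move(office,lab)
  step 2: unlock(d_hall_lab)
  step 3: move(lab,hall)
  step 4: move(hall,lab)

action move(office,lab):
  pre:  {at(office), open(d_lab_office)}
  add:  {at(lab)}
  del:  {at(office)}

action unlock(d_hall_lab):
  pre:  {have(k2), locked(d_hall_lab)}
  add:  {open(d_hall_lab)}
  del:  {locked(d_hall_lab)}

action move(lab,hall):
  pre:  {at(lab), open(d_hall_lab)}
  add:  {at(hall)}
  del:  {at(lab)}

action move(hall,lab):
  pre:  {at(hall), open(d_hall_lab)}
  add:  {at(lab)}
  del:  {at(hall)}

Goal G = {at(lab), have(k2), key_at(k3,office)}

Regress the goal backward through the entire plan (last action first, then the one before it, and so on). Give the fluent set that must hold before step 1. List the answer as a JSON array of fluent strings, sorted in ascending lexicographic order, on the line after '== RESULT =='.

Work backward from the goal:
  through step 4 (move(hall,lab)): drop {at(lab)}, keep {have(k2), key_at(k3,office)}, require {at(hall), open(d_hall_lab)}
    → {at(hall), have(k2), key_at(k3,office), open(d_hall_lab)}
  through step 3 (move(lab,hall)): drop {at(hall)}, keep {have(k2), key_at(k3,office), open(d_hall_lab)}, require {at(lab), open(d_hall_lab)}
    → {at(lab), have(k2), key_at(k3,office), open(d_hall_lab)}
  through step 2 (unlock(d_hall_lab)): drop {open(d_hall_lab)}, keep {at(lab), have(k2), key_at(k3,office)}, require {have(k2), locked(d_hall_lab)}
    → {at(lab), have(k2), key_at(k3,office), locked(d_hall_lab)}
  through step 1 (move(office,lab)): drop {at(lab)}, keep {have(k2), key_at(k3,office), locked(d_hall_lab)}, require {at(office), open(d_lab_office)}
    → {at(office), have(k2), key_at(k3,office), locked(d_hall_lab), open(d_lab_office)}

== RESULT ==
["at(office)", "have(k2)", "key_at(k3,office)", "locked(d_hall_lab)", "open(d_lab_office)"]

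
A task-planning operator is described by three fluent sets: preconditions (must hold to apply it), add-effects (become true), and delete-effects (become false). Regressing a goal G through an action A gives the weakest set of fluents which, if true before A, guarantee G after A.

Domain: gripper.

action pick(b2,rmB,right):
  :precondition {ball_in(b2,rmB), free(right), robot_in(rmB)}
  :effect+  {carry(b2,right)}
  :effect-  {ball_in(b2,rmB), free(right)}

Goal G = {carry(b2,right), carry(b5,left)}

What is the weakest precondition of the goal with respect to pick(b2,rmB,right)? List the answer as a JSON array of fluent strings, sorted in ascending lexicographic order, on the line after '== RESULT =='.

Regress:
  G ∩ del = {}  (empty — regression defined)
  G \ add = {carry(b2,right), carry(b5,left)} \ {carry(b2,right)} = {carry(b5,left)}
  ∪ pre   = {carry(b5,left)} ∪ {ball_in(b2,rmB), free(right), robot_in(rmB)}
          = {ball_in(b2,rmB), carry(b5,left), free(right), robot_in(rmB)}

== RESULT ==
["ball_in(b2,rmB)", "carry(b5,left)", "free(right)", "robot_in(rmB)"]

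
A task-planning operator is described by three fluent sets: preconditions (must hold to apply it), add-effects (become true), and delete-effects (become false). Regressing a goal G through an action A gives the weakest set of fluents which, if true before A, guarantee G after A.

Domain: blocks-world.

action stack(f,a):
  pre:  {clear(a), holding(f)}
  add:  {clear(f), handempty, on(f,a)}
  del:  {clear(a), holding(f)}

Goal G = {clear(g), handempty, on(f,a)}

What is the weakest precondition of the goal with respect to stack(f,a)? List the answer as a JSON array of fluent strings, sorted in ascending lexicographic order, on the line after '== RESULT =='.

Compute (G \ add) ∪ pre:
  G ∩ del = {}  (empty — regression defined)
  G \ add = {clear(g), handempty, on(f,a)} \ {clear(f), handempty, on(f,a)} = {clear(g)}
  ∪ pre   = {clear(g)} ∪ {clear(a), holding(f)}
          = {clear(a), clear(g), holding(f)}

== RESULT ==
["clear(a)", "clear(g)", "holding(f)"]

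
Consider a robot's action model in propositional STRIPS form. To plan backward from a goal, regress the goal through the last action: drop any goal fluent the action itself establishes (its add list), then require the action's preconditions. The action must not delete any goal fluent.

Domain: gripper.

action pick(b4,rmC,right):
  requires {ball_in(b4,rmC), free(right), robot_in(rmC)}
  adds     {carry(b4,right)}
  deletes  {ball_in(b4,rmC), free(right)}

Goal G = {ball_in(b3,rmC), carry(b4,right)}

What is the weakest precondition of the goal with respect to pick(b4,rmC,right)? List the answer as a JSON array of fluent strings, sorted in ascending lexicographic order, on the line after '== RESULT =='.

Compute (G \ add) ∪ pre:
  G ∩ del = {}  (empty — regression defined)
  G \ add = {ball_in(b3,rmC), carry(b4,right)} \ {carry(b4,right)} = {ball_in(b3,rmC)}
  ∪ pre   = {ball_in(b3,rmC)} ∪ {ball_in(b4,rmC), free(right), robot_in(rmC)}
          = {ball_in(b3,rmC), ball_in(b4,rmC), free(right), robot_in(rmC)}

== RESULT ==
["ball_in(b3,rmC)", "ball_in(b4,rmC)", "free(right)", "robot_in(rmC)"]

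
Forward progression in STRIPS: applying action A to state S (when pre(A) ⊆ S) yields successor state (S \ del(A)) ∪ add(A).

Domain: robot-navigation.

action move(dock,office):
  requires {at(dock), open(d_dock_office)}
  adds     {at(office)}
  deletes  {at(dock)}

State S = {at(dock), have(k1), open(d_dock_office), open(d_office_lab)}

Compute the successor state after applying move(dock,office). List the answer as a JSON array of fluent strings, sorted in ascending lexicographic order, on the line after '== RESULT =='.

Progress:
  pre ⊆ S: {at(dock), open(d_dock_office)} ⊆ S  — applicable
  S \ del = {have(k1), open(d_dock_office), open(d_office_lab)}
  ∪ add   = {at(office), have(k1), open(d_dock_office), open(d_office_lab)}

== RESULT ==
["at(office)", "have(k1)", "open(d_dock_office)", "open(d_office_lab)"]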